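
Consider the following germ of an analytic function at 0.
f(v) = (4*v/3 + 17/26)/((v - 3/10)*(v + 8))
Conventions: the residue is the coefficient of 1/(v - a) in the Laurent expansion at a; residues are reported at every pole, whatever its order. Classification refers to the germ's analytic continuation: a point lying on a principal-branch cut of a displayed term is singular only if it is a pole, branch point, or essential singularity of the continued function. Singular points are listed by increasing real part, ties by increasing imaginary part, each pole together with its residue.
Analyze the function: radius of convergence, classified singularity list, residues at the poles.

Radius of convergence at 0: 3/10.
At -8: a pole of order 1; residue 3905/3237.
At 3/10: a pole of order 1; residue 137/1079.

Denominator factor (v - 3/10): pole of order 1 at 3/10, modulus 3/10.
Denominator factor (v + 8): pole of order 1 at -8, modulus 8.
The radius of convergence is the smallest modulus among the singular points: 3/10.
At the order-1 pole -8 set g(v) = (v - (-8))*f(v) = (4*v/3 + 17/26)/(v - 3/10).
Simple pole: residue = g(a) at a = -8, which is 3905/3237.
At the order-1 pole 3/10 set g(v) = (v - (3/10))*f(v) = (4*v/3 + 17/26)/(v + 8).
Simple pole: residue = g(a) at a = 3/10, which is 137/1079.
List the singular points by increasing real part (a conjugate pair: the negative imaginary part first).


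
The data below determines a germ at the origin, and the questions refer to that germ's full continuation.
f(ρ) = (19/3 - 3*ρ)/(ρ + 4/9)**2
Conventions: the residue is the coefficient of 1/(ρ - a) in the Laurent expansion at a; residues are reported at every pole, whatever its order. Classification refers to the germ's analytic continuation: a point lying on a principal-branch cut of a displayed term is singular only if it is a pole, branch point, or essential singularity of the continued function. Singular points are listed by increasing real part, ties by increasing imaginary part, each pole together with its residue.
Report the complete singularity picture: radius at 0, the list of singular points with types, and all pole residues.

Radius of convergence at 0: 4/9.
At -4/9: a pole of order 2; residue -3.

Denominator factor (ρ + 4/9)^2: pole of order 2 at -4/9, modulus 4/9.
The radius of convergence is the smallest modulus among the singular points: 4/9.
At the order-2 pole -4/9 set g(ρ) = (ρ - (-4/9))^2*f(ρ) = 19/3 - 3*ρ.
Order-2 pole: residue = g'(a); g'(-4/9) = -3, so the residue is -3.


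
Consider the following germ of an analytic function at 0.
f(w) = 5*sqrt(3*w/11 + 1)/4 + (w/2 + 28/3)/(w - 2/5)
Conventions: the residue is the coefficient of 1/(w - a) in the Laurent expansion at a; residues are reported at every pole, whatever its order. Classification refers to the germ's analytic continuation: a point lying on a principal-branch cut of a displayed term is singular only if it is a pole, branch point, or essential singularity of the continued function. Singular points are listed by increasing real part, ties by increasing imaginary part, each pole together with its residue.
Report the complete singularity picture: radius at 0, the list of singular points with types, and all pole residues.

Denominator factor (w - 2/5): pole of order 1 at 2/5, modulus 2/5.
Branch term (5/4)*sqrt(1 - w/(-11/3)): its argument vanishes at w = -11/3, a square-root branch point, modulus 11/3.
The radius of convergence is the smallest modulus among the singular points: 2/5.
The branch term is analytic at 2/5 and contributes nothing to the residue; only the rational part matters.
At the order-1 pole 2/5 set g(w) = (w - (2/5))*(rational part) = w/2 + 28/3.
Simple pole: residue = g(a) at a = 2/5, which is 143/15.
List the singular points by increasing real part (a conjugate pair: the negative imaginary part first).

Radius of convergence at 0: 2/5.
At -11/3: an algebraic (square-root) branch point.
At 2/5: a pole of order 1; residue 143/15.


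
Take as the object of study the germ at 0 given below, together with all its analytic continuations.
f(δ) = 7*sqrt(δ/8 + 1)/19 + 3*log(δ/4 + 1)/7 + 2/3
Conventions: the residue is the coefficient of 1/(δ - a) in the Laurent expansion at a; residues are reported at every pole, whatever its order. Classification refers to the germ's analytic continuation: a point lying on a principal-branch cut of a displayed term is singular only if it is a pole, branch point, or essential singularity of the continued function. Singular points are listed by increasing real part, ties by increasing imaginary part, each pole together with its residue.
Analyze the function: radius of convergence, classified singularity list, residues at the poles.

Branch term (7/19)*sqrt(1 - δ/(-8)): its argument vanishes at δ = -8, a square-root branch point, modulus 8.
Branch term (3/7)*log(1 - δ/(-4)): its argument vanishes at δ = -4, a logarithmic branch point, modulus 4.
The radius of convergence is the smallest modulus among the singular points: 4.
List the singular points by increasing real part (a conjugate pair: the negative imaginary part first).

Radius of convergence at 0: 4.
At -8: an algebraic (square-root) branch point.
At -4: a logarithmic branch point.


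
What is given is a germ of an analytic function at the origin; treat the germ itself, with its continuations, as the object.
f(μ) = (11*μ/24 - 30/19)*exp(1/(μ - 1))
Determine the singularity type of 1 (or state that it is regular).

The point is an essential singularity.

The exponent 1/(μ - (1)) has a pole at 1, so exp(1/(μ - (1))) takes every nonzero value near it: an essential singularity (not a pole of any order).


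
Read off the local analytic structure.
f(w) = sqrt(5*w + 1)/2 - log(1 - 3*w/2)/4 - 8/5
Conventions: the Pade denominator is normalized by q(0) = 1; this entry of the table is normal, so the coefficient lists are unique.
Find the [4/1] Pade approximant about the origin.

The Pade approximant has numerator coefficients [-11/10, -719167/304400, 1122501/243520, -445267/974080, 1602039/487040]; denominator coefficients [1, 110347/30440].

Taylor coefficients needed (expand at 0): a_0 = -11/10, a_1 = 13/8, a_2 = -41/32, a_3 = 67/16, a_4 = -761/64, a_5 = 110347/2560.
Write the denominator as Q(w) = 1 + q1*w. Requiring Q*f - P = O(w^6) with deg P <= 4 kills the coefficients of w^5..w^5 in Q*f:
  w^5: a_5 + q1*a_4 = 0, i.e. 110347/2560 + (-761/64)*q1 = 0.
Solving this linear system: q1 = 110347/30440.
The numerator is Q*f truncated at degree 4: P0 = a_0 = -11/10; P1 = a_1 + q1*a_0 = -719167/304400; P2 = a_2 + q1*a_1 = 1122501/243520; P3 = a_3 + q1*a_2 = -445267/974080; P4 = a_4 + q1*a_3 = 1602039/487040.


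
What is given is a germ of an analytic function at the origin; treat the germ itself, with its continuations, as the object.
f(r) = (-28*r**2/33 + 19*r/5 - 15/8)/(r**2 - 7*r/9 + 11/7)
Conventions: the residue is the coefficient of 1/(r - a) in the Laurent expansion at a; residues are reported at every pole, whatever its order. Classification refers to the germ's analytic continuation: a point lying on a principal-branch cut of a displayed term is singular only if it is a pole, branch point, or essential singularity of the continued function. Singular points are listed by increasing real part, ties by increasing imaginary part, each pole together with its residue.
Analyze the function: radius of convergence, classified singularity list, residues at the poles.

Radius of convergence at 0: (1/7)*sqrt(77).
At (7/18) - ((1/126)*sqrt(22547))*i: a pole of order 1; residue (4663/2970) + ((72649/38265480)*sqrt(22547))*i.
At (7/18) + ((1/126)*sqrt(22547))*i: a pole of order 1; residue (4663/2970) - ((72649/38265480)*sqrt(22547))*i.

Denominator factor (r**2 - 7*r/9 + 11/7): discriminant -3221/567, complex-conjugate roots (7/18) + ((1/126)*sqrt(22547))*i and (7/18) - ((1/126)*sqrt(22547))*i; poles of order 1, moduli (1/7)*sqrt(77) and (1/7)*sqrt(77).
The radius of convergence is the smallest modulus among the singular points: (1/7)*sqrt(77).
The factor r**2 - 7*r/9 + 11/7 splits as (r - a)(r - a') with a = (7/18) - ((1/126)*sqrt(22547))*i, a' = (7/18) + ((1/126)*sqrt(22547))*i. At the order-1 pole a set g(r) = (r - a)*f(r) = [-28*r**2/33 + 19*r/5 - 15/8] / (r - a').
Simple pole: residue = g(a) at a = (7/18) - ((1/126)*sqrt(22547))*i, which is (4663/2970) + ((72649/38265480)*sqrt(22547))*i.
The factor r**2 - 7*r/9 + 11/7 splits as (r - a)(r - a') with a = (7/18) + ((1/126)*sqrt(22547))*i, a' = (7/18) - ((1/126)*sqrt(22547))*i. At the order-1 pole a set g(r) = (r - a)*f(r) = [-28*r**2/33 + 19*r/5 - 15/8] / (r - a').
Simple pole: residue = g(a) at a = (7/18) + ((1/126)*sqrt(22547))*i, which is (4663/2970) - ((72649/38265480)*sqrt(22547))*i.
List the singular points by increasing real part (a conjugate pair: the negative imaginary part first).


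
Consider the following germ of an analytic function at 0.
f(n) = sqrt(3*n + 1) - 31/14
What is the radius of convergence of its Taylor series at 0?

Branch term (1)*sqrt(1 - n/(-1/3)): its argument vanishes at n = -1/3, a square-root branch point, modulus 1/3.
The radius of convergence is the smallest modulus among the singular points: 1/3.

The radius of convergence is 1/3.


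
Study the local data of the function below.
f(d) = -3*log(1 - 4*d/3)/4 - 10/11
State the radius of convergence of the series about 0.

Branch term (-3/4)*log(1 - d/(3/4)): its argument vanishes at d = 3/4, a logarithmic branch point, modulus 3/4.
The radius of convergence is the smallest modulus among the singular points: 3/4.

The radius of convergence is 3/4.


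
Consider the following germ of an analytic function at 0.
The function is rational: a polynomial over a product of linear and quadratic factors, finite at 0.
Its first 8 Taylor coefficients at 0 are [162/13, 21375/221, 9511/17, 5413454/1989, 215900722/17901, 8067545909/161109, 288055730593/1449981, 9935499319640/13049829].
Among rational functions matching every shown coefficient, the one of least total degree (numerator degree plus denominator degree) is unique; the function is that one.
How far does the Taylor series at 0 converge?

No rational of total degree below 6 reproduces all 8 coefficients; solving the [1/5] Pade equations on them gives f(u) = (9/13 - 3*u/34)/((u - 1/3)**3*(u**2 - 5*u/3 - 3/2)), whose expansion matches every shown term.
Denominator factor (u**2 - 5*u/3 - 3/2): discriminant 79/9, real irrational roots 5/6 + (1/6)*sqrt(79) and 5/6 - (1/6)*sqrt(79); poles of order 1, moduli 5/6 + (1/6)*sqrt(79) and -5/6 + (1/6)*sqrt(79).
Denominator factor (u - 1/3)^3: pole of order 3 at 1/3, modulus 1/3.
The radius of convergence is the smallest modulus among the singular points: 1/3.

The radius of convergence is 1/3.


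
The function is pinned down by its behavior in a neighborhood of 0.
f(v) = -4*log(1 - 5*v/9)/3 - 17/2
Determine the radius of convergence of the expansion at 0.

The radius of convergence is 9/5.

Branch term (-4/3)*log(1 - v/(9/5)): its argument vanishes at v = 9/5, a logarithmic branch point, modulus 9/5.
The radius of convergence is the smallest modulus among the singular points: 9/5.


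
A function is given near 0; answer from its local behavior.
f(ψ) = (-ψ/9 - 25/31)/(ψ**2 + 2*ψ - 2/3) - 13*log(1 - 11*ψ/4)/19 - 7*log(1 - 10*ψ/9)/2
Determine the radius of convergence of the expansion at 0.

The radius of convergence is -1 + (1/3)*sqrt(15).

Denominator factor (ψ**2 + 2*ψ - 2/3): discriminant 20/3, real irrational roots -1 + (1/3)*sqrt(15) and -1 - (1/3)*sqrt(15); poles of order 1, moduli -1 + (1/3)*sqrt(15) and 1 + (1/3)*sqrt(15).
Branch term (-7/2)*log(1 - ψ/(9/10)): its argument vanishes at ψ = 9/10, a logarithmic branch point, modulus 9/10.
Branch term (-13/19)*log(1 - ψ/(4/11)): its argument vanishes at ψ = 4/11, a logarithmic branch point, modulus 4/11.
The radius of convergence is the smallest modulus among the singular points: -1 + (1/3)*sqrt(15).


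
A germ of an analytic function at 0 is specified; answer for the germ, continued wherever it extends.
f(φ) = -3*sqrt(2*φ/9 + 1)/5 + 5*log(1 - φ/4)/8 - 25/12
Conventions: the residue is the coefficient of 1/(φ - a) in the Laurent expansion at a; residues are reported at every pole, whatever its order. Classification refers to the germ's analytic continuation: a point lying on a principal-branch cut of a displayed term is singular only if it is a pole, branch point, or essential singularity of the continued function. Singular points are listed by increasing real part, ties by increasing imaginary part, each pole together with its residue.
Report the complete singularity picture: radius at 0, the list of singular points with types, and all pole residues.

Branch term (-3/5)*sqrt(1 - φ/(-9/2)): its argument vanishes at φ = -9/2, a square-root branch point, modulus 9/2.
Branch term (5/8)*log(1 - φ/(4)): its argument vanishes at φ = 4, a logarithmic branch point, modulus 4.
The radius of convergence is the smallest modulus among the singular points: 4.
List the singular points by increasing real part (a conjugate pair: the negative imaginary part first).

Radius of convergence at 0: 4.
At -9/2: an algebraic (square-root) branch point.
At 4: a logarithmic branch point.


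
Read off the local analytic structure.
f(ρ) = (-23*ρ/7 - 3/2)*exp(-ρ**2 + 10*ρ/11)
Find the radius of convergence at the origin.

The radius of convergence is infinite.

The factor exp(-ρ**2 + 10*ρ/11) is entire and contributes no finite singular point.
The polynomial part has no poles.
No finite singular points: the Taylor series at 0 converges everywhere.


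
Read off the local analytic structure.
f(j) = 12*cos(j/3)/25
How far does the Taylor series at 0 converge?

The factor cos(j/3) is entire and contributes no finite singular point.
The polynomial part has no poles.
No finite singular points: the Taylor series at 0 converges everywhere.

The radius of convergence is infinite.


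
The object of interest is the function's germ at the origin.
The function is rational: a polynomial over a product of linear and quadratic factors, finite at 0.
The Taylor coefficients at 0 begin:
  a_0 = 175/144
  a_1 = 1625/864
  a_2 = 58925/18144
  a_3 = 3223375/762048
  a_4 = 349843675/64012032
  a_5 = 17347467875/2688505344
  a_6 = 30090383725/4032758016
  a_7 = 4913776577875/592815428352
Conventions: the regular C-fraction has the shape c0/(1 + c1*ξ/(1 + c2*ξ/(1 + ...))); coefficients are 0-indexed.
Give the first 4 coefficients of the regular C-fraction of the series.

The regular C-fraction coefficients are [175/144, -65/42, -163/910, 303347/74165].

Taylor coefficients (read off): a_0 = 175/144, a_1 = 1625/864, a_2 = 58925/18144, a_3 = 3223375/762048.
c0 = a_0 = 175/144. Peel one level at a time: if S = 1 + c*ξ/S' with S'(0) = 1, then c is the ξ-coefficient of S and S' = c*ξ/(S - 1).
S_1 = c0/f = 1 + (-65/42)*ξ + (-163/588)*ξ^2 + ...; c1 = -65/42.
S_2 = c1*ξ/(S_1 - 1) = 1 + (-163/910)*ξ + (303347/414050)*ξ^2 + ...; c2 = -163/910.
S_3 = c2*ξ/(S_2 - 1) = 1 + (303347/74165)*ξ + ...; c3 = 303347/74165.


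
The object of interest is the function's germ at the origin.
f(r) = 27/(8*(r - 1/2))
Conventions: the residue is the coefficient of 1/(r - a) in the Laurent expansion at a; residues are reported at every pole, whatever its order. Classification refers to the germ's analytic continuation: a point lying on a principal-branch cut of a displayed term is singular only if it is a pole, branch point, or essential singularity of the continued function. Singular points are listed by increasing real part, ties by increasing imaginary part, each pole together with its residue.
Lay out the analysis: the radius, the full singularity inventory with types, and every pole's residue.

Radius of convergence at 0: 1/2.
At 1/2: a pole of order 1; residue 27/8.

Denominator factor (r - 1/2): pole of order 1 at 1/2, modulus 1/2.
The radius of convergence is the smallest modulus among the singular points: 1/2.
At the order-1 pole 1/2 set g(r) = (r - (1/2))*f(r) = 27/8.
Simple pole: residue = g(a) at a = 1/2, which is 27/8.


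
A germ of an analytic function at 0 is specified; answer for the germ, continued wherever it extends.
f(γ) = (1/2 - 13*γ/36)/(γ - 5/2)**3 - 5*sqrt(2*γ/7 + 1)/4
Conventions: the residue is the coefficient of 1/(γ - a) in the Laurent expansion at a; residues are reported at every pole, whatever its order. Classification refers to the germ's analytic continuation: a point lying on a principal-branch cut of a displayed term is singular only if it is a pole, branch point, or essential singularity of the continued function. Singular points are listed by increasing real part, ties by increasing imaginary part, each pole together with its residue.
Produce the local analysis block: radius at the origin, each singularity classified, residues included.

Radius of convergence at 0: 5/2.
At -7/2: an algebraic (square-root) branch point.
At 5/2: a pole of order 3; residue 0.

Denominator factor (γ - 5/2)^3: pole of order 3 at 5/2, modulus 5/2.
Branch term (-5/4)*sqrt(1 - γ/(-7/2)): its argument vanishes at γ = -7/2, a square-root branch point, modulus 7/2.
The radius of convergence is the smallest modulus among the singular points: 5/2.
The branch term is analytic at 5/2 and contributes nothing to the residue; only the rational part matters.
At the order-3 pole 5/2 set g(γ) = (γ - (5/2))^3*(rational part) = 1/2 - 13*γ/36.
Order-3 pole: residue = g''(a)/2; g''(5/2) = 0, so the residue is 0.
List the singular points by increasing real part (a conjugate pair: the negative imaginary part first).


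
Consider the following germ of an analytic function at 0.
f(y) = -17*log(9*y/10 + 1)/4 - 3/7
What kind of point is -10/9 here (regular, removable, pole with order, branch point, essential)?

The point is a logarithmic branch point.

The term (-17/4)*log(1 - y/(-10/9)) has argument 1 - -10/9/(-10/9) = 0 at -10/9: a logarithmic (infinitely-sheeted) branch point; the remaining terms are analytic or single-valued there.


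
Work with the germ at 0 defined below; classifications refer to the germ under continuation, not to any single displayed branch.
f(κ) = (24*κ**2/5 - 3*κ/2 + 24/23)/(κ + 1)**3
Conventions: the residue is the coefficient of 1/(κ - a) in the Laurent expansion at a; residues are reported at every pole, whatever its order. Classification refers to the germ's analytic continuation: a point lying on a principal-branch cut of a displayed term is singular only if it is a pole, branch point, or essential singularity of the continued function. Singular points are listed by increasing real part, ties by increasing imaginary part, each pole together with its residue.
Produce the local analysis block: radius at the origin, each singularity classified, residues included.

Radius of convergence at 0: 1.
At -1: a pole of order 3; residue 24/5.

Denominator factor (κ + 1)^3: pole of order 3 at -1, modulus 1.
The radius of convergence is the smallest modulus among the singular points: 1.
At the order-3 pole -1 set g(κ) = (κ - (-1))^3*f(κ) = 24*κ**2/5 - 3*κ/2 + 24/23.
Order-3 pole: residue = g''(a)/2; g''(-1) = 48/5, so the residue is 24/5.


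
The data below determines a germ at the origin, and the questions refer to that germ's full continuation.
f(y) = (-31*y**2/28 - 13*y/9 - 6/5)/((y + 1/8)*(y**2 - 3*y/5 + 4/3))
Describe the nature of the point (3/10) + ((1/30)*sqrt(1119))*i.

The denominator factor y**2 - 3*y/5 + 4/3 vanishes at (3/10) + ((1/30)*sqrt(1119))*i and appears to the power 1; the numerator there equals (-499/1400) - ((2657/37800)*sqrt(1119))*i, nonzero, and no other factor vanishes.
Hence a pole whose order is the multiplicity, 1.

The point is a pole of order 1.


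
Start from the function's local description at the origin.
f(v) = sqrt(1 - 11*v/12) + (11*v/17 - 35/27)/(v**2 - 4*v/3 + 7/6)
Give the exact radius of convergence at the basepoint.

The radius of convergence is (1/6)*sqrt(42).

Denominator factor (v**2 - 4*v/3 + 7/6): discriminant -26/9, complex-conjugate roots (2/3) + ((1/6)*sqrt(26))*i and (2/3) - ((1/6)*sqrt(26))*i; poles of order 1, moduli (1/6)*sqrt(42) and (1/6)*sqrt(42).
Branch term (1)*sqrt(1 - v/(12/11)): its argument vanishes at v = 12/11, a square-root branch point, modulus 12/11.
The radius of convergence is the smallest modulus among the singular points: (1/6)*sqrt(42).


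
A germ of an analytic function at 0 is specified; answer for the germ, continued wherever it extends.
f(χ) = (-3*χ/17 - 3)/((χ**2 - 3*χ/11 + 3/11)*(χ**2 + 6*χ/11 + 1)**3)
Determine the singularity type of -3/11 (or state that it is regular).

Denominator factors: χ**2 + 6*χ/11 + 1 = 112/121 at χ = -3/11; χ**2 - 3*χ/11 + 3/11 = 51/121 at χ = -3/11 — none vanishes.
So the germ continues analytically to -3/11.

The point is a regular point.


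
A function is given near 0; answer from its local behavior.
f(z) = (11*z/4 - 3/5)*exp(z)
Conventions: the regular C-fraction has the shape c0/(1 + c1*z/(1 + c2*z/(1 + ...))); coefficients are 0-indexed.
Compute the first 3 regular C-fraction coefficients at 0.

The regular C-fraction coefficients are [-3/5, 43/12, -2437/516].

Taylor coefficients (expand at 0): a_0 = -3/5, a_1 = 43/20, a_2 = 49/20.
c0 = a_0 = -3/5. Peel one level at a time: if S = 1 + c*z/S' with S'(0) = 1, then c is the z-coefficient of S and S' = c*z/(S - 1).
S_1 = c0/f = 1 + (43/12)*z + (2437/144)*z^2 + ...; c1 = 43/12.
S_2 = c1*z/(S_1 - 1) = 1 + (-2437/516)*z + ...; c2 = -2437/516.


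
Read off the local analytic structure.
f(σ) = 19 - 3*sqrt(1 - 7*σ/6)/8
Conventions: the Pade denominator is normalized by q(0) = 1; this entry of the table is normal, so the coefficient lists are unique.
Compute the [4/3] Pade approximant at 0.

Taylor coefficients needed (expand at 0): a_0 = 149/8, a_1 = 7/32, a_2 = 49/768, a_3 = 343/9216, a_4 = 12005/442368, a_5 = 117649/5308416, a_6 = 823543/42467328, a_7 = 9058973/509607936.
Write the denominator as Q(σ) = 1 + q1*σ + q2*σ^2 + q3*σ^3. Requiring Q*f - P = O(σ^8) with deg P <= 4 kills the coefficients of σ^5..σ^7 in Q*f:
  σ^5: a_5 + q1*a_4 + q2*a_3 + q3*a_2 = 0, i.e. 117649/5308416 + (12005/442368)*q1 + (343/9216)*q2 + (49/768)*q3 = 0.
  σ^6: a_6 + q1*a_5 + q2*a_4 + q3*a_3 = 0, i.e. 823543/42467328 + (117649/5308416)*q1 + (12005/442368)*q2 + (343/9216)*q3 = 0.
  σ^7: a_7 + q1*a_6 + q2*a_5 + q3*a_4 = 0, i.e. 9058973/509607936 + (823543/42467328)*q1 + (117649/5308416)*q2 + (12005/442368)*q3 = 0.
Solving this linear system: q1 = -7/4, q2 = 245/288, q3 = -343/3456.
The numerator is Q*f truncated at degree 4: P0 = a_0 = 149/8; P1 = a_1 + q1*a_0 = -259/8; P2 = a_2 + q1*a_1 + q2*a_0 = 17885/1152; P3 = a_3 + q1*a_2 + q2*a_1 + q3*a_0 = -12005/6912; P4 = a_4 + q1*a_3 + q2*a_2 + q3*a_1 = -2401/442368.

The Pade approximant has numerator coefficients [149/8, -259/8, 17885/1152, -12005/6912, -2401/442368]; denominator coefficients [1, -7/4, 245/288, -343/3456].


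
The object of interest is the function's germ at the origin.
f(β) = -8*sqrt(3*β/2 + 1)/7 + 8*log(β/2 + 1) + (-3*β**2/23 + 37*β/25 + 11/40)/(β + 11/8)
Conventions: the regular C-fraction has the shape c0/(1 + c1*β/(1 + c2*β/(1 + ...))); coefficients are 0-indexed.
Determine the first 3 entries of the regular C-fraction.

Taylor coefficients (expand at 0): a_0 = -33/35, a_1 = 7842/1925, a_2 = -2825637/1948100.
c0 = a_0 = -33/35. Peel one level at a time: if S = 1 + c*β/S' with S'(0) = 1, then c is the β-coefficient of S and S' = c*β/(S - 1).
S_1 = c0/f = 1 + (2614/605)*β + (576832287/33674300)*β^2 + ...; c1 = 2614/605.
S_2 = c1*β/(S_1 - 1) = 1 + (-576832287/145495240)*β + ...; c2 = -576832287/145495240.

The regular C-fraction coefficients are [-33/35, 2614/605, -576832287/145495240].


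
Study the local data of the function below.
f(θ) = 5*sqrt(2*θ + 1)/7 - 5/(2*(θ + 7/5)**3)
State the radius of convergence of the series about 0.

Denominator factor (θ + 7/5)^3: pole of order 3 at -7/5, modulus 7/5.
Branch term (5/7)*sqrt(1 - θ/(-1/2)): its argument vanishes at θ = -1/2, a square-root branch point, modulus 1/2.
The radius of convergence is the smallest modulus among the singular points: 1/2.

The radius of convergence is 1/2.


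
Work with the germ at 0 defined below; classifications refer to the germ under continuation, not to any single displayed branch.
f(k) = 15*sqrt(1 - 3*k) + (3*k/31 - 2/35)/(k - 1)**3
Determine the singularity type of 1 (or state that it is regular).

The denominator factor k - 1 vanishes at 1 and appears to the power 3; the numerator there equals 43/1085, nonzero, and no other factor vanishes.
The branch terms are analytic at this point.
Hence a pole whose order is the multiplicity, 3.

The point is a pole of order 3.


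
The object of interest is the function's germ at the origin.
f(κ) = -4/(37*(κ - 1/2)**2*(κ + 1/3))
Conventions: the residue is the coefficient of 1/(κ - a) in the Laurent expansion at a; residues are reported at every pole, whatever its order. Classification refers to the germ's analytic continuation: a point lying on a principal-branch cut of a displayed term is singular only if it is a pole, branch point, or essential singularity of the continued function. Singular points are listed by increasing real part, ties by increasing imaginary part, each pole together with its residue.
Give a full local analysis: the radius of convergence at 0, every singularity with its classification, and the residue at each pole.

Denominator factor (κ + 1/3): pole of order 1 at -1/3, modulus 1/3.
Denominator factor (κ - 1/2)^2: pole of order 2 at 1/2, modulus 1/2.
The radius of convergence is the smallest modulus among the singular points: 1/3.
At the order-1 pole -1/3 set g(κ) = (κ - (-1/3))*f(κ) = -4/(37*(κ - 1/2)**2).
Simple pole: residue = g(a) at a = -1/3, which is -144/925.
At the order-2 pole 1/2 set g(κ) = (κ - (1/2))^2*f(κ) = -4/(37*(κ + 1/3)).
Order-2 pole: residue = g'(a); g'(1/2) = 144/925, so the residue is 144/925.
List the singular points by increasing real part (a conjugate pair: the negative imaginary part first).

Radius of convergence at 0: 1/3.
At -1/3: a pole of order 1; residue -144/925.
At 1/2: a pole of order 2; residue 144/925.


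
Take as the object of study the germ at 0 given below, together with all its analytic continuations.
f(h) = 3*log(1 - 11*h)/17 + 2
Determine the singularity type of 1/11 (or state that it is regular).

The term (3/17)*log(1 - h/(1/11)) has argument 1 - 1/11/(1/11) = 0 at 1/11: a logarithmic (infinitely-sheeted) branch point; the remaining terms are analytic or single-valued there.

The point is a logarithmic branch point.


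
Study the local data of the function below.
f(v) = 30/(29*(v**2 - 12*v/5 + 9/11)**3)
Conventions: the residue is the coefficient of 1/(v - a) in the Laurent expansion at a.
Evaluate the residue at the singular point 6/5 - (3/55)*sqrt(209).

The factor v**2 - 12*v/5 + 9/11 splits as (v - a)(v - a') with a = 6/5 - (3/55)*sqrt(209), a' = 6/5 + (3/55)*sqrt(209). At the order-3 pole a set g(v) = (v - a)^3*f(v) = [30/29] / (v - a')^3.
Order-3 pole: residue = g''(a)/2; g''(6/5 - (3/55)*sqrt(209)) = -(1890625/21482388)*sqrt(209), so the residue is -(1890625/42964776)*sqrt(209).

The residue is -(1890625/42964776)*sqrt(209).


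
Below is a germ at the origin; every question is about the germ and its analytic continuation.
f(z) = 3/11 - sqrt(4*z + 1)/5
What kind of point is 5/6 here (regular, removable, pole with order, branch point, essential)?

The point is a regular point.

There is no denominator, hence no pole anywhere.
Branch term sqrt(1 - z/(-1/4)): argument at 5/6 is 13/3, nonzero, so 5/6 is not its branch point (a point on a principal cut is still regular for the continued germ).
So the germ continues analytically to 5/6.


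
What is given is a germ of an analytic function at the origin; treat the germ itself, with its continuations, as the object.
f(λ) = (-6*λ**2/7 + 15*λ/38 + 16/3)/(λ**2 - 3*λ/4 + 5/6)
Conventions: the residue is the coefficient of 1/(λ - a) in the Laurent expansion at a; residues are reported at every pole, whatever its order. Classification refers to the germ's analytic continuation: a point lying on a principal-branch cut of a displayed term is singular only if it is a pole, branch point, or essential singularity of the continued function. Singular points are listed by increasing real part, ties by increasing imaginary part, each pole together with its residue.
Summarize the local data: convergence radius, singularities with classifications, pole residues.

Denominator factor (λ**2 - 3*λ/4 + 5/6): discriminant -133/48, complex-conjugate roots (3/8) + ((1/24)*sqrt(399))*i and (3/8) - ((1/24)*sqrt(399))*i; poles of order 1, moduli (1/6)*sqrt(30) and (1/6)*sqrt(30).
The radius of convergence is the smallest modulus among the singular points: (1/6)*sqrt(30).
The factor λ**2 - 3*λ/4 + 5/6 splits as (λ - a)(λ - a') with a = (3/8) - ((1/24)*sqrt(399))*i, a' = (3/8) + ((1/24)*sqrt(399))*i. At the order-1 pole a set g(λ) = (λ - a)*f(λ) = [-6*λ**2/7 + 15*λ/38 + 16/3] / (λ - a').
Simple pole: residue = g(a) at a = (3/8) - ((1/24)*sqrt(399))*i, which is (-33/266) + ((19007/106134)*sqrt(399))*i.
The factor λ**2 - 3*λ/4 + 5/6 splits as (λ - a)(λ - a') with a = (3/8) + ((1/24)*sqrt(399))*i, a' = (3/8) - ((1/24)*sqrt(399))*i. At the order-1 pole a set g(λ) = (λ - a)*f(λ) = [-6*λ**2/7 + 15*λ/38 + 16/3] / (λ - a').
Simple pole: residue = g(a) at a = (3/8) + ((1/24)*sqrt(399))*i, which is (-33/266) - ((19007/106134)*sqrt(399))*i.
List the singular points by increasing real part (a conjugate pair: the negative imaginary part first).

Radius of convergence at 0: (1/6)*sqrt(30).
At (3/8) - ((1/24)*sqrt(399))*i: a pole of order 1; residue (-33/266) + ((19007/106134)*sqrt(399))*i.
At (3/8) + ((1/24)*sqrt(399))*i: a pole of order 1; residue (-33/266) - ((19007/106134)*sqrt(399))*i.


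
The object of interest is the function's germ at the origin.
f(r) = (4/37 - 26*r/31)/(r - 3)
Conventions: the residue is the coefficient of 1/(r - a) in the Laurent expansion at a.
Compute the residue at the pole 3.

The residue is -2762/1147.

At the order-1 pole 3 set g(r) = (r - (3))*f(r) = 4/37 - 26*r/31.
Simple pole: residue = g(a) at a = 3, which is -2762/1147.


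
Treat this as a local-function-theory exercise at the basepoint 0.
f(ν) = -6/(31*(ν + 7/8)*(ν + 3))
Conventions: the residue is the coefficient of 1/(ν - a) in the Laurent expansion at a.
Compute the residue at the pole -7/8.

At the order-1 pole -7/8 set g(ν) = (ν - (-7/8))*f(ν) = -6/(31*(ν + 3)).
Simple pole: residue = g(a) at a = -7/8, which is -48/527.

The residue is -48/527.


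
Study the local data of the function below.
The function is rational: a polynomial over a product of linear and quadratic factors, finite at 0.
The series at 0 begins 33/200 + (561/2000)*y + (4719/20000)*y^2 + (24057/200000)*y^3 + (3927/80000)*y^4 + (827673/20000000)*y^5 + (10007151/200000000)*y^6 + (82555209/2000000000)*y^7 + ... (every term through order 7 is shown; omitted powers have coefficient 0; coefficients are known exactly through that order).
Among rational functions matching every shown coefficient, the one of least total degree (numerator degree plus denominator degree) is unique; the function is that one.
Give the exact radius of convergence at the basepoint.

The radius of convergence is sqrt(2).

No rational of total degree below 4 reproduces all 8 coefficients; solving the [0/4] Pade equations on them gives f(y) = 11/(12*(y - 5/3)**2*(y**2 - y + 2)), whose expansion matches every shown term.
Denominator factor (y**2 - y + 2): discriminant -7, complex-conjugate roots (1/2) + ((1/2)*sqrt(7))*i and (1/2) - ((1/2)*sqrt(7))*i; poles of order 1, moduli sqrt(2) and sqrt(2).
Denominator factor (y - 5/3)^2: pole of order 2 at 5/3, modulus 5/3.
The radius of convergence is the smallest modulus among the singular points: sqrt(2).


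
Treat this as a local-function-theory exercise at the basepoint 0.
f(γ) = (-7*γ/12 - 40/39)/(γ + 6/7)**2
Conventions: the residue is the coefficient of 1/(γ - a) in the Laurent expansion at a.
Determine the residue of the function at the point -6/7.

The residue is -7/12.

At the order-2 pole -6/7 set g(γ) = (γ - (-6/7))^2*f(γ) = -7*γ/12 - 40/39.
Order-2 pole: residue = g'(a); g'(-6/7) = -7/12, so the residue is -7/12.


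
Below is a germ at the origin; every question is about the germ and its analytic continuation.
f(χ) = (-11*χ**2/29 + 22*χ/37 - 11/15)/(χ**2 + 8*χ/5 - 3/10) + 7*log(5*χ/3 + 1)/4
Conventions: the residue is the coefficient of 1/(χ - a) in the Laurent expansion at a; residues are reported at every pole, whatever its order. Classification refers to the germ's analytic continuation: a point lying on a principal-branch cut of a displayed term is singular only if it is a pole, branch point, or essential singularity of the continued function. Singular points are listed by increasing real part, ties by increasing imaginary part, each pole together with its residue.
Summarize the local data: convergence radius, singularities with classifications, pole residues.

Denominator factor (χ**2 + 8*χ/5 - 3/10): discriminant 94/25, real irrational roots -4/5 + (1/10)*sqrt(94) and -4/5 - (1/10)*sqrt(94); poles of order 1, moduli -4/5 + (1/10)*sqrt(94) and 4/5 + (1/10)*sqrt(94).
Branch term (7/4)*log(1 - χ/(-3/5)): its argument vanishes at χ = -3/5, a logarithmic branch point, modulus 3/5.
The radius of convergence is the smallest modulus among the singular points: -4/5 + (1/10)*sqrt(94).
The branch term is analytic at -4/5 - (1/10)*sqrt(94) and contributes nothing to the residue; only the rational part matters.
The factor χ**2 + 8*χ/5 - 3/10 splits as (χ - a)(χ - a') with a = -4/5 - (1/10)*sqrt(94), a' = -4/5 + (1/10)*sqrt(94). At the order-1 pole a set g(χ) = (χ - a)*(rational part) = [-11*χ**2/29 + 22*χ/37 - 11/15] / (χ - a').
Simple pole: residue = g(a) at a = -4/5 - (1/10)*sqrt(94), which is 3223/5365 + (291049/3025860)*sqrt(94).
The branch term is analytic at -4/5 + (1/10)*sqrt(94) and contributes nothing to the residue; only the rational part matters.
The factor χ**2 + 8*χ/5 - 3/10 splits as (χ - a)(χ - a') with a = -4/5 + (1/10)*sqrt(94), a' = -4/5 - (1/10)*sqrt(94). At the order-1 pole a set g(χ) = (χ - a)*(rational part) = [-11*χ**2/29 + 22*χ/37 - 11/15] / (χ - a').
Simple pole: residue = g(a) at a = -4/5 + (1/10)*sqrt(94), which is 3223/5365 - (291049/3025860)*sqrt(94).
List the singular points by increasing real part (a conjugate pair: the negative imaginary part first).

Radius of convergence at 0: -4/5 + (1/10)*sqrt(94).
At -4/5 - (1/10)*sqrt(94): a pole of order 1; residue 3223/5365 + (291049/3025860)*sqrt(94).
At -3/5: a logarithmic branch point.
At -4/5 + (1/10)*sqrt(94): a pole of order 1; residue 3223/5365 - (291049/3025860)*sqrt(94).


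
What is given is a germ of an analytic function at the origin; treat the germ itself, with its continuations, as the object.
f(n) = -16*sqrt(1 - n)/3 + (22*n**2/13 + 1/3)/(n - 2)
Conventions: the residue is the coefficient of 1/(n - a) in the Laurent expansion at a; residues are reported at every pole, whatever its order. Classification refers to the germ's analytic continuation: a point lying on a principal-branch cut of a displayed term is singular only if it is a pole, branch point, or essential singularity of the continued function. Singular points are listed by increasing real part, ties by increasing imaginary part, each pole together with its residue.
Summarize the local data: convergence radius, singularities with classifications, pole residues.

Radius of convergence at 0: 1.
At 1: an algebraic (square-root) branch point.
At 2: a pole of order 1; residue 277/39.

Denominator factor (n - 2): pole of order 1 at 2, modulus 2.
Branch term (-16/3)*sqrt(1 - n/(1)): its argument vanishes at n = 1, a square-root branch point, modulus 1.
The radius of convergence is the smallest modulus among the singular points: 1.
The branch term is analytic at 2 and contributes nothing to the residue; only the rational part matters.
At the order-1 pole 2 set g(n) = (n - (2))*(rational part) = 22*n**2/13 + 1/3.
Simple pole: residue = g(a) at a = 2, which is 277/39.
List the singular points by increasing real part (a conjugate pair: the negative imaginary part first).


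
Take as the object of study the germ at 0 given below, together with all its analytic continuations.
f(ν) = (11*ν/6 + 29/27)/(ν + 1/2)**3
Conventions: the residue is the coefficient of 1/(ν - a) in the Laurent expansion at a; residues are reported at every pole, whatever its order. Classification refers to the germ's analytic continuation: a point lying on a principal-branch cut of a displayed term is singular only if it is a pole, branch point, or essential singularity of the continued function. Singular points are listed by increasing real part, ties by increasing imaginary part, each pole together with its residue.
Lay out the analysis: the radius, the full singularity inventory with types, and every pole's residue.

Radius of convergence at 0: 1/2.
At -1/2: a pole of order 3; residue 0.

Denominator factor (ν + 1/2)^3: pole of order 3 at -1/2, modulus 1/2.
The radius of convergence is the smallest modulus among the singular points: 1/2.
At the order-3 pole -1/2 set g(ν) = (ν - (-1/2))^3*f(ν) = 11*ν/6 + 29/27.
Order-3 pole: residue = g''(a)/2; g''(-1/2) = 0, so the residue is 0.


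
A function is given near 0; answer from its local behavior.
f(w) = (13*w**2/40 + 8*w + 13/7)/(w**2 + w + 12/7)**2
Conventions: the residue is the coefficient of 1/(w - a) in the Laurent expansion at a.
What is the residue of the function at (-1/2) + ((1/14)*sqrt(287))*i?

The factor w**2 + w + 12/7 splits as (w - a)(w - a') with a = (-1/2) + ((1/14)*sqrt(287))*i, a' = (-1/2) - ((1/14)*sqrt(287))*i. At the order-2 pole a set g(w) = (w - a)^2*f(w) = [13*w**2/40 + 8*w + 13/7] / (w - a')^2.
Order-2 pole: residue = g'(a); g'((-1/2) + ((1/14)*sqrt(287))*i) = ((111/8405)*sqrt(287))*i, so the residue is ((111/8405)*sqrt(287))*i.

The residue is ((111/8405)*sqrt(287))*i.


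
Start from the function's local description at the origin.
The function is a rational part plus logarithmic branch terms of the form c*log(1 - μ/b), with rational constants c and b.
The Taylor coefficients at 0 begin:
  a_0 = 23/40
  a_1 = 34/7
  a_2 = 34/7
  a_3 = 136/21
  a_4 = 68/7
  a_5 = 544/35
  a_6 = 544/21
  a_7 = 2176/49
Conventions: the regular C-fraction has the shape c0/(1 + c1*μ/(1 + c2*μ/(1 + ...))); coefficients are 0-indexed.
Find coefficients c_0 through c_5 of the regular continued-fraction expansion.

The regular C-fraction coefficients are [23/40, -1360/161, 1199/161, 161/3597, -3758/3597, -2398/9395].

Taylor coefficients (read off): a_0 = 23/40, a_1 = 34/7, a_2 = 34/7, a_3 = 136/21, a_4 = 68/7, a_5 = 544/35.
c0 = a_0 = 23/40. Peel one level at a time: if S = 1 + c*μ/S' with S'(0) = 1, then c is the μ-coefficient of S and S' = c*μ/(S - 1).
S_1 = c0/f = 1 + (-1360/161)*μ + (1630640/25921)*μ^2 + ...; c1 = -1360/161.
S_2 = c1*μ/(S_1 - 1) = 1 + (1199/161)*μ + (-1/3)*μ^2 + ...; c2 = 1199/161.
S_3 = c2*μ/(S_2 - 1) = 1 + (161/3597)*μ + (605038/12938409)*μ^2 + ...; c3 = 161/3597.
S_4 = c3*μ/(S_3 - 1) = 1 + (-3758/3597)*μ + (-4/15)*μ^2 + ...; c4 = -3758/3597.
S_5 = c4*μ/(S_4 - 1) = 1 + (-2398/9395)*μ + ...; c5 = -2398/9395.


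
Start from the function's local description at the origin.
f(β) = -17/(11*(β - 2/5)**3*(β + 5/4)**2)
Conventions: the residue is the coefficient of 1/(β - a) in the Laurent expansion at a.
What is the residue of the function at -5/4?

At the order-2 pole -5/4 set g(β) = (β - (-5/4))^2*f(β) = -17/(11*(β - 2/5)**3).
Order-2 pole: residue = g'(a); g'(-5/4) = 2720000/4348377, so the residue is 2720000/4348377.

The residue is 2720000/4348377.


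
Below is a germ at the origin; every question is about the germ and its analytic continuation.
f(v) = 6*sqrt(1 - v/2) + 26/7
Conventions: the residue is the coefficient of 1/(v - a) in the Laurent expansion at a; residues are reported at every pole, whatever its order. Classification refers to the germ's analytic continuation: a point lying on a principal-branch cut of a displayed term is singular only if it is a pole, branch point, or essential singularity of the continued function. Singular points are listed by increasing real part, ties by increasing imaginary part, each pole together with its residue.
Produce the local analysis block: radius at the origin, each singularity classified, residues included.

Radius of convergence at 0: 2.
At 2: an algebraic (square-root) branch point.

Branch term (6)*sqrt(1 - v/(2)): its argument vanishes at v = 2, a square-root branch point, modulus 2.
The radius of convergence is the smallest modulus among the singular points: 2.
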